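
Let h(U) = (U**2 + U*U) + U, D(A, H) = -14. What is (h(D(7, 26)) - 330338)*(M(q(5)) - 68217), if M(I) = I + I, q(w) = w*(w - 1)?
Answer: 22495682920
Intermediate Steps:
q(w) = w*(-1 + w)
M(I) = 2*I
h(U) = U + 2*U**2 (h(U) = (U**2 + U**2) + U = 2*U**2 + U = U + 2*U**2)
(h(D(7, 26)) - 330338)*(M(q(5)) - 68217) = (-14*(1 + 2*(-14)) - 330338)*(2*(5*(-1 + 5)) - 68217) = (-14*(1 - 28) - 330338)*(2*(5*4) - 68217) = (-14*(-27) - 330338)*(2*20 - 68217) = (378 - 330338)*(40 - 68217) = -329960*(-68177) = 22495682920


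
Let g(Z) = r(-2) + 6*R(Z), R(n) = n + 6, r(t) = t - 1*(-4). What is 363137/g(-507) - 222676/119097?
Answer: -43917445993/357767388 ≈ -122.75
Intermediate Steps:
r(t) = 4 + t (r(t) = t + 4 = 4 + t)
R(n) = 6 + n
g(Z) = 38 + 6*Z (g(Z) = (4 - 2) + 6*(6 + Z) = 2 + (36 + 6*Z) = 38 + 6*Z)
363137/g(-507) - 222676/119097 = 363137/(38 + 6*(-507)) - 222676/119097 = 363137/(38 - 3042) - 222676*1/119097 = 363137/(-3004) - 222676/119097 = 363137*(-1/3004) - 222676/119097 = -363137/3004 - 222676/119097 = -43917445993/357767388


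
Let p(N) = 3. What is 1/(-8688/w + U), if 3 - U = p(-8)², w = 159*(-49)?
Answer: -2597/12686 ≈ -0.20471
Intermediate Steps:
w = -7791
U = -6 (U = 3 - 1*3² = 3 - 1*9 = 3 - 9 = -6)
1/(-8688/w + U) = 1/(-8688/(-7791) - 6) = 1/(-8688*(-1/7791) - 6) = 1/(2896/2597 - 6) = 1/(-12686/2597) = -2597/12686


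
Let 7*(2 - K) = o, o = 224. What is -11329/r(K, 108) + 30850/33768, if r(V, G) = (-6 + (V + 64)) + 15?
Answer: -190615561/726012 ≈ -262.55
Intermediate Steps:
K = -30 (K = 2 - 1/7*224 = 2 - 32 = -30)
r(V, G) = 73 + V (r(V, G) = (-6 + (64 + V)) + 15 = (58 + V) + 15 = 73 + V)
-11329/r(K, 108) + 30850/33768 = -11329/(73 - 30) + 30850/33768 = -11329/43 + 30850*(1/33768) = -11329*1/43 + 15425/16884 = -11329/43 + 15425/16884 = -190615561/726012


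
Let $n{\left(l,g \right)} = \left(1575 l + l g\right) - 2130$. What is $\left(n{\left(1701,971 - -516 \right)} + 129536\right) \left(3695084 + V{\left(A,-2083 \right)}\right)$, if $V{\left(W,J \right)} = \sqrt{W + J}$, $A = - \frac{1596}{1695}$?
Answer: $19716480472912 + \frac{5335868 i \sqrt{665246255}}{565} \approx 1.9716 \cdot 10^{13} + 2.4358 \cdot 10^{8} i$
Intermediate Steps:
$A = - \frac{532}{565}$ ($A = \left(-1596\right) \frac{1}{1695} = - \frac{532}{565} \approx -0.94159$)
$V{\left(W,J \right)} = \sqrt{J + W}$
$n{\left(l,g \right)} = -2130 + 1575 l + g l$ ($n{\left(l,g \right)} = \left(1575 l + g l\right) - 2130 = -2130 + 1575 l + g l$)
$\left(n{\left(1701,971 - -516 \right)} + 129536\right) \left(3695084 + V{\left(A,-2083 \right)}\right) = \left(\left(-2130 + 1575 \cdot 1701 + \left(971 - -516\right) 1701\right) + 129536\right) \left(3695084 + \sqrt{-2083 - \frac{532}{565}}\right) = \left(\left(-2130 + 2679075 + \left(971 + 516\right) 1701\right) + 129536\right) \left(3695084 + \sqrt{- \frac{1177427}{565}}\right) = \left(\left(-2130 + 2679075 + 1487 \cdot 1701\right) + 129536\right) \left(3695084 + \frac{i \sqrt{665246255}}{565}\right) = \left(\left(-2130 + 2679075 + 2529387\right) + 129536\right) \left(3695084 + \frac{i \sqrt{665246255}}{565}\right) = \left(5206332 + 129536\right) \left(3695084 + \frac{i \sqrt{665246255}}{565}\right) = 5335868 \left(3695084 + \frac{i \sqrt{665246255}}{565}\right) = 19716480472912 + \frac{5335868 i \sqrt{665246255}}{565}$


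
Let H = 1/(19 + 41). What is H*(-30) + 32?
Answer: 63/2 ≈ 31.500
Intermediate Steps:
H = 1/60 ≈ 0.016667
H*(-30) + 32 = (1/60)*(-30) + 32 = -1/2 + 32 = 63/2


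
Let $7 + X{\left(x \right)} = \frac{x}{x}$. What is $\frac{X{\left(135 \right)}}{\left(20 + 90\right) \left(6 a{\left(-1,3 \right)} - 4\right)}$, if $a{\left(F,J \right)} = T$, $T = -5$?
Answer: $\frac{3}{1870} \approx 0.0016043$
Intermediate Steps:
$X{\left(x \right)} = -6$ ($X{\left(x \right)} = -7 + \frac{x}{x} = -7 + 1 = -6$)
$a{\left(F,J \right)} = -5$
$\frac{X{\left(135 \right)}}{\left(20 + 90\right) \left(6 a{\left(-1,3 \right)} - 4\right)} = - \frac{6}{\left(20 + 90\right) \left(6 \left(-5\right) - 4\right)} = - \frac{6}{110 \left(-30 - 4\right)} = - \frac{6}{110 \left(-34\right)} = - \frac{6}{-3740} = \left(-6\right) \left(- \frac{1}{3740}\right) = \frac{3}{1870}$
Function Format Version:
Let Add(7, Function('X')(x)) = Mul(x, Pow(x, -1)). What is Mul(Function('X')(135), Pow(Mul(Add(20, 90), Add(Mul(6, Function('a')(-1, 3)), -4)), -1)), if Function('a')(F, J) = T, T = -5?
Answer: Rational(3, 1870) ≈ 0.0016043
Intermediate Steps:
Function('X')(x) = -6 (Function('X')(x) = Add(-7, Mul(x, Pow(x, -1))) = Add(-7, 1) = -6)
Function('a')(F, J) = -5
Mul(Function('X')(135), Pow(Mul(Add(20, 90), Add(Mul(6, Function('a')(-1, 3)), -4)), -1)) = Mul(-6, Pow(Mul(Add(20, 90), Add(Mul(6, -5), -4)), -1)) = Mul(-6, Pow(Mul(110, Add(-30, -4)), -1)) = Mul(-6, Pow(Mul(110, -34), -1)) = Mul(-6, Pow(-3740, -1)) = Mul(-6, Rational(-1, 3740)) = Rational(3, 1870)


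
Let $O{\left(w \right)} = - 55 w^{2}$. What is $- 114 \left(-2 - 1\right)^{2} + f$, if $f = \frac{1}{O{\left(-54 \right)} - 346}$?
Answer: $- \frac{164904877}{160726} \approx -1026.0$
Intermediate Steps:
$f = - \frac{1}{160726}$ ($f = \frac{1}{- 55 \left(-54\right)^{2} - 346} = \frac{1}{\left(-55\right) 2916 - 346} = \frac{1}{-160380 - 346} = \frac{1}{-160726} = - \frac{1}{160726} \approx -6.2218 \cdot 10^{-6}$)
$- 114 \left(-2 - 1\right)^{2} + f = - 114 \left(-2 - 1\right)^{2} - \frac{1}{160726} = - 114 \left(-3\right)^{2} - \frac{1}{160726} = \left(-114\right) 9 - \frac{1}{160726} = -1026 - \frac{1}{160726} = - \frac{164904877}{160726}$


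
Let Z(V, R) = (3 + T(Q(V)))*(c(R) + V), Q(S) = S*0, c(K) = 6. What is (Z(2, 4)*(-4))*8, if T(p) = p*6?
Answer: -768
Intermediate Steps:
Q(S) = 0
T(p) = 6*p
Z(V, R) = 18 + 3*V (Z(V, R) = (3 + 6*0)*(6 + V) = (3 + 0)*(6 + V) = 3*(6 + V) = 18 + 3*V)
(Z(2, 4)*(-4))*8 = ((18 + 3*2)*(-4))*8 = ((18 + 6)*(-4))*8 = (24*(-4))*8 = -96*8 = -768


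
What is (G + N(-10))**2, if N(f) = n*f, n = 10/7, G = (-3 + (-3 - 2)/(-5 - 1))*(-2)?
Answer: 43681/441 ≈ 99.050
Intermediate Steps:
G = 13/3 (G = (-3 - 5/(-6))*(-2) = (-3 - 5*(-1/6))*(-2) = (-3 + 5/6)*(-2) = -13/6*(-2) = 13/3 ≈ 4.3333)
n = 10/7 (n = 10*(1/7) = 10/7 ≈ 1.4286)
N(f) = 10*f/7
(G + N(-10))**2 = (13/3 + (10/7)*(-10))**2 = (13/3 - 100/7)**2 = (-209/21)**2 = 43681/441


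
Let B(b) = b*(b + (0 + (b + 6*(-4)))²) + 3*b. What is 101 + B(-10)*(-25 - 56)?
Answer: 930791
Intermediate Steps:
B(b) = 3*b + b*(b + (-24 + b)²) (B(b) = b*(b + (0 + (b - 24))²) + 3*b = b*(b + (0 + (-24 + b))²) + 3*b = b*(b + (-24 + b)²) + 3*b = 3*b + b*(b + (-24 + b)²))
101 + B(-10)*(-25 - 56) = 101 + (-10*(3 - 10 + (-24 - 10)²))*(-25 - 56) = 101 - 10*(3 - 10 + (-34)²)*(-81) = 101 - 10*(3 - 10 + 1156)*(-81) = 101 - 10*1149*(-81) = 101 - 11490*(-81) = 101 + 930690 = 930791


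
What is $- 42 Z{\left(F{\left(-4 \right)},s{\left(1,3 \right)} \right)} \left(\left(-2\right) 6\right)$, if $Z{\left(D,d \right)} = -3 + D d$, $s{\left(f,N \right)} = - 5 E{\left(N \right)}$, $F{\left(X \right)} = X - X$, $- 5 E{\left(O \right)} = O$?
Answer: $-1512$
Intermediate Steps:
$E{\left(O \right)} = - \frac{O}{5}$
$F{\left(X \right)} = 0$
$s{\left(f,N \right)} = N$ ($s{\left(f,N \right)} = - 5 \left(- \frac{N}{5}\right) = N$)
$- 42 Z{\left(F{\left(-4 \right)},s{\left(1,3 \right)} \right)} \left(\left(-2\right) 6\right) = - 42 \left(-3 + 0 \cdot 3\right) \left(\left(-2\right) 6\right) = - 42 \left(-3 + 0\right) \left(-12\right) = \left(-42\right) \left(-3\right) \left(-12\right) = 126 \left(-12\right) = -1512$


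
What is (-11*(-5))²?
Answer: 3025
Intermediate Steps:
(-11*(-5))² = 55² = 3025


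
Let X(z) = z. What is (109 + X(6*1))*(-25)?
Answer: -2875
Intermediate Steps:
(109 + X(6*1))*(-25) = (109 + 6*1)*(-25) = (109 + 6)*(-25) = 115*(-25) = -2875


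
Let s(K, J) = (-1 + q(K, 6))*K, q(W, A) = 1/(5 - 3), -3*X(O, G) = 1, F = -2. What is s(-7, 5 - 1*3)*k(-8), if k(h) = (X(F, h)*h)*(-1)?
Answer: -28/3 ≈ -9.3333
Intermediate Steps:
X(O, G) = -⅓ (X(O, G) = -⅓*1 = -⅓)
q(W, A) = ½ (q(W, A) = 1/2 = ½)
k(h) = h/3 (k(h) = -h/3*(-1) = h/3)
s(K, J) = -K/2 (s(K, J) = (-1 + ½)*K = -K/2)
s(-7, 5 - 1*3)*k(-8) = (-½*(-7))*((⅓)*(-8)) = (7/2)*(-8/3) = -28/3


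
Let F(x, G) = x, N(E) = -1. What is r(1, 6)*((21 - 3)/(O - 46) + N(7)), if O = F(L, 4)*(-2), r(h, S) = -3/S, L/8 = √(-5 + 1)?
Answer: 496/785 - 72*I/785 ≈ 0.63185 - 0.09172*I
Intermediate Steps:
L = 16*I (L = 8*√(-5 + 1) = 8*√(-4) = 8*(2*I) = 16*I ≈ 16.0*I)
O = -32*I (O = (16*I)*(-2) = -32*I ≈ -32.0*I)
r(1, 6)*((21 - 3)/(O - 46) + N(7)) = (-3/6)*((21 - 3)/(-32*I - 46) - 1) = (-3*⅙)*(18/(-46 - 32*I) - 1) = -(18*((-46 + 32*I)/3140) - 1)/2 = -(9*(-46 + 32*I)/1570 - 1)/2 = -(-1 + 9*(-46 + 32*I)/1570)/2 = ½ - 9*(-46 + 32*I)/3140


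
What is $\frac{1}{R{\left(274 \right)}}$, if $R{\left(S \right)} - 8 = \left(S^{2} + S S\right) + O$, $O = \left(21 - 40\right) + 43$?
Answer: $\frac{1}{150184} \approx 6.6585 \cdot 10^{-6}$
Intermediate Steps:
$O = 24$ ($O = -19 + 43 = 24$)
$R{\left(S \right)} = 32 + 2 S^{2}$ ($R{\left(S \right)} = 8 + \left(\left(S^{2} + S S\right) + 24\right) = 8 + \left(\left(S^{2} + S^{2}\right) + 24\right) = 8 + \left(2 S^{2} + 24\right) = 8 + \left(24 + 2 S^{2}\right) = 32 + 2 S^{2}$)
$\frac{1}{R{\left(274 \right)}} = \frac{1}{32 + 2 \cdot 274^{2}} = \frac{1}{32 + 2 \cdot 75076} = \frac{1}{32 + 150152} = \frac{1}{150184}$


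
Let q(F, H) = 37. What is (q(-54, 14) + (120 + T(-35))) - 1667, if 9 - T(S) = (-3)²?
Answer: -1510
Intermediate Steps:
T(S) = 0 (T(S) = 9 - 1*(-3)² = 9 - 1*9 = 9 - 9 = 0)
(q(-54, 14) + (120 + T(-35))) - 1667 = (37 + (120 + 0)) - 1667 = (37 + 120) - 1667 = 157 - 1667 = -1510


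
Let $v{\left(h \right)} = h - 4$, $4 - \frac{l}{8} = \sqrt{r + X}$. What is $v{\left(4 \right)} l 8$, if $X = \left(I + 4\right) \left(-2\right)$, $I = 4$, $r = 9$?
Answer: $0$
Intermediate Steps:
$X = -16$ ($X = \left(4 + 4\right) \left(-2\right) = 8 \left(-2\right) = -16$)
$l = 32 - 8 i \sqrt{7}$ ($l = 32 - 8 \sqrt{9 - 16} = 32 - 8 \sqrt{-7} = 32 - 8 i \sqrt{7} \approx 32.0 - 21.166 i$)
$v{\left(h \right)} = -4 + h$
$v{\left(4 \right)} l 8 = \left(-4 + 4\right) \left(32 - 8 i \sqrt{7}\right) 8 = 0 \left(32 - 8 i \sqrt{7}\right) 8 = 0 \cdot 8 = 0$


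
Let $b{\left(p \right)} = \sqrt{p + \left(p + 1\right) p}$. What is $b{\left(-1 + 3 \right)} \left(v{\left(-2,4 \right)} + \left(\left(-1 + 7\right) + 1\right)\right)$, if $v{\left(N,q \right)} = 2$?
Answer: $18 \sqrt{2} \approx 25.456$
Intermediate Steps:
$b{\left(p \right)} = \sqrt{p + p \left(1 + p\right)}$ ($b{\left(p \right)} = \sqrt{p + \left(1 + p\right) p} = \sqrt{p + p \left(1 + p\right)}$)
$b{\left(-1 + 3 \right)} \left(v{\left(-2,4 \right)} + \left(\left(-1 + 7\right) + 1\right)\right) = \sqrt{\left(-1 + 3\right) \left(2 + \left(-1 + 3\right)\right)} \left(2 + \left(\left(-1 + 7\right) + 1\right)\right) = \sqrt{2 \left(2 + 2\right)} \left(2 + \left(6 + 1\right)\right) = \sqrt{2 \cdot 4} \left(2 + 7\right) = \sqrt{8} \cdot 9 = 2 \sqrt{2} \cdot 9 = 18 \sqrt{2}$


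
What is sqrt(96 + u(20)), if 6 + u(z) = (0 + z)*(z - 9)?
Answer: sqrt(310) ≈ 17.607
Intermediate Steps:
u(z) = -6 + z*(-9 + z) (u(z) = -6 + (0 + z)*(z - 9) = -6 + z*(-9 + z))
sqrt(96 + u(20)) = sqrt(96 + (-6 + 20**2 - 9*20)) = sqrt(96 + (-6 + 400 - 180)) = sqrt(96 + 214) = sqrt(310)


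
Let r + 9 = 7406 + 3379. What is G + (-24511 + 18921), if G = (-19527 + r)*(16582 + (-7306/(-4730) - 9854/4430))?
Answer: -152029683888848/1047695 ≈ -1.4511e+8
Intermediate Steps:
r = 10776 (r = -9 + (7406 + 3379) = -9 + 10785 = 10776)
G = -152023827273798/1047695 (G = (-19527 + 10776)*(16582 + (-7306/(-4730) - 9854/4430)) = -8751*(16582 + (-7306*(-1/4730) - 9854*1/4430)) = -8751*(16582 + (3653/2365 - 4927/2215)) = -8751*(16582 - 712192/1047695) = -8751*17372166298/1047695 = -152023827273798/1047695 ≈ -1.4510e+8)
G + (-24511 + 18921) = -152023827273798/1047695 + (-24511 + 18921) = -152023827273798/1047695 - 5590 = -152029683888848/1047695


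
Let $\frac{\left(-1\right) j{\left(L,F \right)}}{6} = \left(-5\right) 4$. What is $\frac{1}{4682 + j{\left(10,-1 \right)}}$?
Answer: $\frac{1}{4802} \approx 0.00020825$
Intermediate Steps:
$j{\left(L,F \right)} = 120$ ($j{\left(L,F \right)} = - 6 \left(\left(-5\right) 4\right) = \left(-6\right) \left(-20\right) = 120$)
$\frac{1}{4682 + j{\left(10,-1 \right)}} = \frac{1}{4682 + 120} = \frac{1}{4802}$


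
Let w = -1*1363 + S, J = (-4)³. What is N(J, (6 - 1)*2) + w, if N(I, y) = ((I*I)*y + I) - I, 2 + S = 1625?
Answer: 41220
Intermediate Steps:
S = 1623 (S = -2 + 1625 = 1623)
J = -64
w = 260 (w = -1*1363 + 1623 = -1363 + 1623 = 260)
N(I, y) = y*I² (N(I, y) = (I²*y + I) - I = (y*I² + I) - I = (I + y*I²) - I = y*I²)
N(J, (6 - 1)*2) + w = ((6 - 1)*2)*(-64)² + 260 = (5*2)*4096 + 260 = 10*4096 + 260 = 40960 + 260 = 41220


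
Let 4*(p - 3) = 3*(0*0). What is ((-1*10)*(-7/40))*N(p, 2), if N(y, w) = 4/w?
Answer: 7/2 ≈ 3.5000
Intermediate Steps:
p = 3 (p = 3 + (3*(0*0))/4 = 3 + (3*0)/4 = 3 + (¼)*0 = 3 + 0 = 3)
((-1*10)*(-7/40))*N(p, 2) = ((-1*10)*(-7/40))*(4/2) = (-(-70)/40)*(4*(½)) = -10*(-7/40)*2 = (7/4)*2 = 7/2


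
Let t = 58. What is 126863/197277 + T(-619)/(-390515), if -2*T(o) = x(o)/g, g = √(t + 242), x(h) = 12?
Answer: 6677/10383 + √3/1952575 ≈ 0.64307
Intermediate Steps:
g = 10*√3 (g = √(58 + 242) = √300 = 10*√3 ≈ 17.320)
T(o) = -√3/5 (T(o) = -6/(10*√3) = -6*√3/30 = -√3/5)
126863/197277 + T(-619)/(-390515) = 126863/197277 - √3/5/(-390515) = 126863*(1/197277) - √3/5*(-1/390515) = 6677/10383 + √3/1952575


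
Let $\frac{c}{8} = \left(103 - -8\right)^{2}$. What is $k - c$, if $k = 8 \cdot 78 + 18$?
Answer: $-97926$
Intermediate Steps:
$c = 98568$ ($c = 8 \left(103 - -8\right)^{2} = 8 \left(103 + 8\right)^{2} = 8 \cdot 111^{2} = 8 \cdot 12321 = 98568$)
$k = 642$ ($k = 624 + 18 = 642$)
$k - c = 642 - 98568 = -97926$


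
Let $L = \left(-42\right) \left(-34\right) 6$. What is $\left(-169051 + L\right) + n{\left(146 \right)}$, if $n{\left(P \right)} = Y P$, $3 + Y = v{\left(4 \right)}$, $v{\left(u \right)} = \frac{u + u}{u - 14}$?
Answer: $- \frac{805189}{5} \approx -1.6104 \cdot 10^{5}$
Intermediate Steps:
$v{\left(u \right)} = \frac{2 u}{-14 + u}$
$L = 8568$ ($L = 1428 \cdot 6 = 8568$)
$Y = - \frac{19}{5}$ ($Y = -3 + 2 \cdot 4 \frac{1}{-14 + 4} = -3 + 2 \cdot 4 \frac{1}{-10} = -3 + 2 \cdot 4 \left(- \frac{1}{10}\right) = -3 - \frac{4}{5} = - \frac{19}{5} \approx -3.8$)
$n{\left(P \right)} = - \frac{19 P}{5}$
$\left(-169051 + L\right) + n{\left(146 \right)} = \left(-169051 + 8568\right) - \frac{2774}{5} = -160483 - \frac{2774}{5} = - \frac{805189}{5}$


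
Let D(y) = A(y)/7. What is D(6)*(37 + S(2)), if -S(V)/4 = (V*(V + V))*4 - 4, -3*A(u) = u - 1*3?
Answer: 75/7 ≈ 10.714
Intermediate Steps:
A(u) = 1 - u/3 (A(u) = -(u - 1*3)/3 = -(u - 3)/3 = -(-3 + u)/3 = 1 - u/3)
S(V) = 16 - 32*V² (S(V) = -4*((V*(V + V))*4 - 4) = -4*((V*(2*V))*4 - 4) = -4*((2*V²)*4 - 4) = -4*(8*V² - 4) = -4*(-4 + 8*V²) = 16 - 32*V²)
D(y) = ⅐ - y/21 (D(y) = (1 - y/3)/7 = (1 - y/3)*(⅐) = ⅐ - y/21)
D(6)*(37 + S(2)) = (⅐ - 1/21*6)*(37 + (16 - 32*2²)) = (⅐ - 2/7)*(37 + (16 - 32*4)) = -(37 + (16 - 128))/7 = -(37 - 112)/7 = -⅐*(-75) = 75/7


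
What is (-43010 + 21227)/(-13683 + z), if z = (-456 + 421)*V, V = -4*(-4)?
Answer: 21783/14243 ≈ 1.5294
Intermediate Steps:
V = 16
z = -560 (z = (-456 + 421)*16 = -35*16 = -560)
(-43010 + 21227)/(-13683 + z) = (-43010 + 21227)/(-13683 - 560) = -21783/(-14243) = -21783*(-1/14243) = 21783/14243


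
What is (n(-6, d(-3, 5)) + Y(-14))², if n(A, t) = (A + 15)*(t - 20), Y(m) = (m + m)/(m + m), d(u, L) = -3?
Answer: 42436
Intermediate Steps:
Y(m) = 1 (Y(m) = (2*m)/((2*m)) = (2*m)*(1/(2*m)) = 1)
n(A, t) = (-20 + t)*(15 + A) (n(A, t) = (15 + A)*(-20 + t) = (-20 + t)*(15 + A))
(n(-6, d(-3, 5)) + Y(-14))² = ((-300 - 20*(-6) + 15*(-3) - 6*(-3)) + 1)² = ((-300 + 120 - 45 + 18) + 1)² = (-207 + 1)² = (-206)² = 42436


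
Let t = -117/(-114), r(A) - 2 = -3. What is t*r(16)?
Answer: -39/38 ≈ -1.0263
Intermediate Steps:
r(A) = -1 (r(A) = 2 - 3 = -1)
t = 39/38 (t = -117*(-1)/114 = -1*(-39/38) = 39/38 ≈ 1.0263)
t*r(16) = (39/38)*(-1) = -39/38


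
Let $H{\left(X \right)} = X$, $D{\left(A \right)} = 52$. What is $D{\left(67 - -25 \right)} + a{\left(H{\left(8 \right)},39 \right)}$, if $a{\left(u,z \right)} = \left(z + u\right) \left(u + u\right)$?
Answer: $804$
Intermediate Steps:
$a{\left(u,z \right)} = 2 u \left(u + z\right)$ ($a{\left(u,z \right)} = \left(u + z\right) 2 u = 2 u \left(u + z\right)$)
$D{\left(67 - -25 \right)} + a{\left(H{\left(8 \right)},39 \right)} = 52 + 2 \cdot 8 \left(8 + 39\right) = 52 + 2 \cdot 8 \cdot 47 = 52 + 752 = 804$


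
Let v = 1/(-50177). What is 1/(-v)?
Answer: 50177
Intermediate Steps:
v = -1/50177 ≈ -1.9929e-5
1/(-v) = 1/(-1*(-1/50177)) = 1/(1/50177) = 50177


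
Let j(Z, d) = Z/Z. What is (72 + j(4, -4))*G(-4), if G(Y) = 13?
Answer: 949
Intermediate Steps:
j(Z, d) = 1
(72 + j(4, -4))*G(-4) = (72 + 1)*13 = 73*13 = 949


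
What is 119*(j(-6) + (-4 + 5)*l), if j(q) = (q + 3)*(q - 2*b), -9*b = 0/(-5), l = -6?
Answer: 1428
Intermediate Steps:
b = 0 (b = -0/(-5) = -0*(-1)/5 = -⅑*0 = 0)
j(q) = q*(3 + q) (j(q) = (q + 3)*(q - 2*0) = (3 + q)*(q + 0) = (3 + q)*q = q*(3 + q))
119*(j(-6) + (-4 + 5)*l) = 119*(-6*(3 - 6) + (-4 + 5)*(-6)) = 119*(-6*(-3) + 1*(-6)) = 119*(18 - 6) = 119*12 = 1428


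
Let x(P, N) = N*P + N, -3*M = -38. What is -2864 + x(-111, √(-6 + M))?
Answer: -2864 - 220*√15/3 ≈ -3148.0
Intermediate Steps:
M = 38/3 (M = -⅓*(-38) = 38/3 ≈ 12.667)
x(P, N) = N + N*P
-2864 + x(-111, √(-6 + M)) = -2864 + √(-6 + 38/3)*(1 - 111) = -2864 + √(20/3)*(-110) = -2864 + (2*√15/3)*(-110) = -2864 - 220*√15/3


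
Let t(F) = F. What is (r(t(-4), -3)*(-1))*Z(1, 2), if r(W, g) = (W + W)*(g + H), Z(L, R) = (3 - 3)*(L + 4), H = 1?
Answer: 0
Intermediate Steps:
Z(L, R) = 0 (Z(L, R) = 0*(4 + L) = 0)
r(W, g) = 2*W*(1 + g) (r(W, g) = (W + W)*(g + 1) = (2*W)*(1 + g) = 2*W*(1 + g))
(r(t(-4), -3)*(-1))*Z(1, 2) = ((2*(-4)*(1 - 3))*(-1))*0 = ((2*(-4)*(-2))*(-1))*0 = (16*(-1))*0 = -16*0 = 0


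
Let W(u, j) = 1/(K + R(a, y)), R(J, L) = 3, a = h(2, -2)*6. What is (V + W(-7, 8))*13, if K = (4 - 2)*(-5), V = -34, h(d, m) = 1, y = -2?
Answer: -3107/7 ≈ -443.86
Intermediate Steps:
a = 6 (a = 1*6 = 6)
K = -10 (K = 2*(-5) = -10)
W(u, j) = -⅐ (W(u, j) = 1/(-10 + 3) = 1/(-7) = -⅐)
(V + W(-7, 8))*13 = (-34 - ⅐)*13 = -239/7*13 = -3107/7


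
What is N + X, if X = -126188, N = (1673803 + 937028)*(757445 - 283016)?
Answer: 1238653814311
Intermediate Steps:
N = 1238653940499 (N = 2610831*474429 = 1238653940499)
N + X = 1238653940499 - 126188 = 1238653814311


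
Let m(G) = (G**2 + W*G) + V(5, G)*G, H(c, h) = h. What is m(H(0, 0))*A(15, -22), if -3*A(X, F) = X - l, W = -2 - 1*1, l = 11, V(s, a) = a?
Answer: 0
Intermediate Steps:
W = -3 (W = -2 - 1 = -3)
A(X, F) = 11/3 - X/3 (A(X, F) = -(X - 1*11)/3 = -(X - 11)/3 = -(-11 + X)/3 = 11/3 - X/3)
m(G) = -3*G + 2*G**2 (m(G) = (G**2 - 3*G) + G*G = (G**2 - 3*G) + G**2 = -3*G + 2*G**2)
m(H(0, 0))*A(15, -22) = (0*(-3 + 2*0))*(11/3 - 1/3*15) = (0*(-3 + 0))*(11/3 - 5) = (0*(-3))*(-4/3) = 0*(-4/3) = 0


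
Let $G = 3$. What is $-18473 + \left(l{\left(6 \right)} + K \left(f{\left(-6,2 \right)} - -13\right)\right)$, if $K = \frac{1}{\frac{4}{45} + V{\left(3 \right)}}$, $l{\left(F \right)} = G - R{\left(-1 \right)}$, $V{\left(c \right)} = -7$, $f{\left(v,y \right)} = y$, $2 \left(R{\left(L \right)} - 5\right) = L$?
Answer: $- \frac{11492489}{622} \approx -18477.0$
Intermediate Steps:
$R{\left(L \right)} = 5 + \frac{L}{2}$
$l{\left(F \right)} = - \frac{3}{2}$ ($l{\left(F \right)} = 3 - \left(5 + \frac{1}{2} \left(-1\right)\right) = 3 - \left(5 - \frac{1}{2}\right) = 3 - \frac{9}{2} = - \frac{3}{2}$)
$K = - \frac{45}{311}$ ($K = \frac{1}{\frac{4}{45} - 7} = \frac{1}{- \frac{311}{45}} = - \frac{45}{311} \approx -0.14469$)
$-18473 + \left(l{\left(6 \right)} + K \left(f{\left(-6,2 \right)} - -13\right)\right) = -18473 - \left(\frac{3}{2} + \frac{45 \left(2 - -13\right)}{311}\right) = -18473 - \left(\frac{3}{2} + \frac{45 \left(2 + 13\right)}{311}\right) = -18473 - \frac{2283}{622} = - \frac{11492489}{622}$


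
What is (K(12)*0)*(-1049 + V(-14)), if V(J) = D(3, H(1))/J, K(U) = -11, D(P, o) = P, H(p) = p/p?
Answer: 0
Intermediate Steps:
H(p) = 1
V(J) = 3/J
(K(12)*0)*(-1049 + V(-14)) = (-11*0)*(-1049 + 3/(-14)) = 0*(-1049 + 3*(-1/14)) = 0*(-1049 - 3/14) = 0*(-14689/14) = 0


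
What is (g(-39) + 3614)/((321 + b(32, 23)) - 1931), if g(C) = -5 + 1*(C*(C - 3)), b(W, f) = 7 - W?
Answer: -1749/545 ≈ -3.2092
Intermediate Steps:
g(C) = -5 + C*(-3 + C) (g(C) = -5 + 1*(C*(-3 + C)) = -5 + C*(-3 + C))
(g(-39) + 3614)/((321 + b(32, 23)) - 1931) = ((-5 + (-39)² - 3*(-39)) + 3614)/((321 + (7 - 1*32)) - 1931) = ((-5 + 1521 + 117) + 3614)/((321 + (7 - 32)) - 1931) = (1633 + 3614)/((321 - 25) - 1931) = 5247/(296 - 1931) = 5247/(-1635) = 5247*(-1/1635) = -1749/545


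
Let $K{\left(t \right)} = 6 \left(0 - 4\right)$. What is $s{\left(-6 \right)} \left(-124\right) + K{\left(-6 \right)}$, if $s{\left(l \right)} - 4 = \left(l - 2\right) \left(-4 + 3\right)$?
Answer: $-1512$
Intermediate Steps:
$s{\left(l \right)} = 6 - l$ ($s{\left(l \right)} = 4 + \left(l - 2\right) \left(-4 + 3\right) = 4 + \left(-2 + l\right) \left(-1\right) = 4 - \left(-2 + l\right) = 6 - l$)
$K{\left(t \right)} = -24$ ($K{\left(t \right)} = 6 \left(-4\right) = -24$)
$s{\left(-6 \right)} \left(-124\right) + K{\left(-6 \right)} = \left(6 - -6\right) \left(-124\right) - 24 = \left(6 + 6\right) \left(-124\right) - 24 = 12 \left(-124\right) - 24 = -1488 - 24 = -1512$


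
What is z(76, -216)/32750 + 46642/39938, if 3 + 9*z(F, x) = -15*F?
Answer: 761226687/653984750 ≈ 1.1640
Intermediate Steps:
z(F, x) = -1/3 - 5*F/3 (z(F, x) = -1/3 + (-15*F)/9 = -1/3 - 5*F/3)
z(76, -216)/32750 + 46642/39938 = (-1/3 - 5/3*76)/32750 + 46642/39938 = (-1/3 - 380/3)*(1/32750) + 46642*(1/39938) = -127*1/32750 + 23321/19969 = -127/32750 + 23321/19969 = 761226687/653984750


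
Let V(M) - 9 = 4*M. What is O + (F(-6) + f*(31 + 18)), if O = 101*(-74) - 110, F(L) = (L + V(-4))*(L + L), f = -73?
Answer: -11005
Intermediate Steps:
V(M) = 9 + 4*M
F(L) = 2*L*(-7 + L) (F(L) = (L + (9 + 4*(-4)))*(L + L) = (L + (9 - 16))*(2*L) = (L - 7)*(2*L) = (-7 + L)*(2*L) = 2*L*(-7 + L))
O = -7584 (O = -7474 - 110 = -7584)
O + (F(-6) + f*(31 + 18)) = -7584 + (2*(-6)*(-7 - 6) - 73*(31 + 18)) = -7584 + (2*(-6)*(-13) - 73*49) = -7584 + (156 - 3577) = -7584 - 3421 = -11005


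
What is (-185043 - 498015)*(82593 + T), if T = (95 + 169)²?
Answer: -104022219762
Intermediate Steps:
T = 69696 (T = 264² = 69696)
(-185043 - 498015)*(82593 + T) = (-185043 - 498015)*(82593 + 69696) = -683058*152289 = -104022219762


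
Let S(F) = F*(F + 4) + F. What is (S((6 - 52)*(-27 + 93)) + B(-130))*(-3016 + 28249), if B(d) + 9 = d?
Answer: 232193485641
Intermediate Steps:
B(d) = -9 + d
S(F) = F + F*(4 + F) (S(F) = F*(4 + F) + F = F + F*(4 + F))
(S((6 - 52)*(-27 + 93)) + B(-130))*(-3016 + 28249) = (((6 - 52)*(-27 + 93))*(5 + (6 - 52)*(-27 + 93)) + (-9 - 130))*(-3016 + 28249) = ((-46*66)*(5 - 46*66) - 139)*25233 = (-3036*(5 - 3036) - 139)*25233 = (-3036*(-3031) - 139)*25233 = (9202116 - 139)*25233 = 9201977*25233 = 232193485641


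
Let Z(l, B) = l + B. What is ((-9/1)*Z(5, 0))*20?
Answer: -900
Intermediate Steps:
Z(l, B) = B + l
((-9/1)*Z(5, 0))*20 = ((-9/1)*(0 + 5))*20 = (-9/1*5)*20 = (-9*1*5)*20 = -9*5*20 = -45*20 = -900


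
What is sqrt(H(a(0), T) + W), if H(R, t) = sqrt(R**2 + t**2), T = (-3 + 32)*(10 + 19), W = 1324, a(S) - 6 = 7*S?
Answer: sqrt(1324 + sqrt(707317)) ≈ 46.530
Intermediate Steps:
a(S) = 6 + 7*S
T = 841 (T = 29*29 = 841)
sqrt(H(a(0), T) + W) = sqrt(sqrt((6 + 7*0)**2 + 841**2) + 1324) = sqrt(sqrt((6 + 0)**2 + 707281) + 1324) = sqrt(sqrt(6**2 + 707281) + 1324) = sqrt(sqrt(36 + 707281) + 1324) = sqrt(sqrt(707317) + 1324) = sqrt(1324 + sqrt(707317))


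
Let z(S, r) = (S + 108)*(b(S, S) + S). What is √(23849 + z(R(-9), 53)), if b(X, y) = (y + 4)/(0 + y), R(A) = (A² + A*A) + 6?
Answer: 3*√383831/7 ≈ 265.52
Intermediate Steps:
R(A) = 6 + 2*A² (R(A) = (A² + A²) + 6 = 2*A² + 6 = 6 + 2*A²)
b(X, y) = (4 + y)/y
z(S, r) = (108 + S)*(S + (4 + S)/S) (z(S, r) = (S + 108)*((4 + S)/S + S) = (108 + S)*(S + (4 + S)/S))
√(23849 + z(R(-9), 53)) = √(23849 + (112 + (6 + 2*(-9)²)² + 109*(6 + 2*(-9)²) + 432/(6 + 2*(-9)²))) = √(23849 + (112 + (6 + 2*81)² + 109*(6 + 2*81) + 432/(6 + 2*81))) = √(23849 + (112 + (6 + 162)² + 109*(6 + 162) + 432/(6 + 162))) = √(23849 + (112 + 168² + 109*168 + 432/168)) = √(23849 + (112 + 28224 + 18312 + 432*(1/168))) = √(23849 + (112 + 28224 + 18312 + 18/7)) = √(23849 + 326554/7) = √(493497/7) = 3*√383831/7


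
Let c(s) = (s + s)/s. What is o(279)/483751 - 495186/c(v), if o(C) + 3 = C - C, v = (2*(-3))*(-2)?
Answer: -119773361346/483751 ≈ -2.4759e+5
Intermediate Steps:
v = 12 (v = -6*(-2) = 12)
o(C) = -3 (o(C) = -3 + (C - C) = -3 + 0 = -3)
c(s) = 2 (c(s) = (2*s)/s = 2)
o(279)/483751 - 495186/c(v) = -3/483751 - 495186/2 = -3*1/483751 - 495186*½ = -3/483751 - 247593 = -119773361346/483751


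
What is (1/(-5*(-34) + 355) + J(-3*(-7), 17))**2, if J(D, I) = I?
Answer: 79673476/275625 ≈ 289.06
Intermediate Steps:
(1/(-5*(-34) + 355) + J(-3*(-7), 17))**2 = (1/(-5*(-34) + 355) + 17)**2 = (1/(170 + 355) + 17)**2 = (1/525 + 17)**2 = (8926/525)**2 = 79673476/275625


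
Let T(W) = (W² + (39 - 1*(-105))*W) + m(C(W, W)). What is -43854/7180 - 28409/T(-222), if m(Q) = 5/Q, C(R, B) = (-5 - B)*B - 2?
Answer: -23205234524957/2994834043490 ≈ -7.7484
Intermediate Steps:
C(R, B) = -2 + B*(-5 - B) (C(R, B) = B*(-5 - B) - 2 = -2 + B*(-5 - B))
T(W) = W² + 5/(-2 - W² - 5*W) + 144*W (T(W) = (W² + (39 - 1*(-105))*W) + 5/(-2 - W² - 5*W) = (W² + (39 + 105)*W) + 5/(-2 - W² - 5*W) = (W² + 144*W) + 5/(-2 - W² - 5*W) = W² + 5/(-2 - W² - 5*W) + 144*W)
-43854/7180 - 28409/T(-222) = -43854/7180 - 28409*(2 + (-222)² + 5*(-222))/(-5 - 222*(144 - 222)*(2 + (-222)² + 5*(-222))) = -43854*1/7180 - 28409*(2 + 49284 - 1110)/(-5 - 222*(-78)*(2 + 49284 - 1110)) = -21927/3590 - 28409*48176/(-5 - 222*(-78)*48176) = -21927/3590 - 28409*48176/(-5 + 834215616) = -21927/3590 - 28409/((1/48176)*834215611) = -21927/3590 - 28409/834215611/48176 = -21927/3590 - 28409*48176/834215611 = -21927/3590 - 1368631984/834215611 = -23205234524957/2994834043490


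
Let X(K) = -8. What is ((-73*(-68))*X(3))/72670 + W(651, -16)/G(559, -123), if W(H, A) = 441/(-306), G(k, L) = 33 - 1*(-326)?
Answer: -244142751/443505010 ≈ -0.55048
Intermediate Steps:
G(k, L) = 359 (G(k, L) = 33 + 326 = 359)
W(H, A) = -49/34 (W(H, A) = 441*(-1/306) = -49/34)
((-73*(-68))*X(3))/72670 + W(651, -16)/G(559, -123) = (-73*(-68)*(-8))/72670 - 49/34/359 = (4964*(-8))*(1/72670) - 49/34*1/359 = -39712*1/72670 - 49/12206 = -19856/36335 - 49/12206 = -244142751/443505010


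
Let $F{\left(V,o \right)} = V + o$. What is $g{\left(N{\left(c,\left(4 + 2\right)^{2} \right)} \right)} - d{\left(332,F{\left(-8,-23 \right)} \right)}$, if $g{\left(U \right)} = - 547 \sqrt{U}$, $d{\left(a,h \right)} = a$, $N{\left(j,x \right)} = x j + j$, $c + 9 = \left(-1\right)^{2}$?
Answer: $-332 - 1094 i \sqrt{74} \approx -332.0 - 9410.9 i$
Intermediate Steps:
$c = -8$ ($c = -9 + \left(-1\right)^{2} = -9 + 1 = -8$)
$N{\left(j,x \right)} = j + j x$ ($N{\left(j,x \right)} = j x + j = j + j x$)
$g{\left(N{\left(c,\left(4 + 2\right)^{2} \right)} \right)} - d{\left(332,F{\left(-8,-23 \right)} \right)} = - 547 \sqrt{- 8 \left(1 + \left(4 + 2\right)^{2}\right)} - 332 = - 547 \sqrt{- 8 \left(1 + 6^{2}\right)} - 332 = - 547 \sqrt{- 8 \left(1 + 36\right)} - 332 = - 547 \sqrt{\left(-8\right) 37} - 332 = - 547 \sqrt{-296} - 332 = - 547 \cdot 2 i \sqrt{74} - 332 = - 1094 i \sqrt{74} - 332 = -332 - 1094 i \sqrt{74}$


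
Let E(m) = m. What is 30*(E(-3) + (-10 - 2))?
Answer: -450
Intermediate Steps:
30*(E(-3) + (-10 - 2)) = 30*(-3 + (-10 - 2)) = 30*(-3 - 12) = 30*(-15) = -450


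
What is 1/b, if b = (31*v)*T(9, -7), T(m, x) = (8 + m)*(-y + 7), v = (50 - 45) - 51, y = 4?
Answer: -1/72726 ≈ -1.3750e-5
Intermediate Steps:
v = -46 (v = 5 - 51 = -46)
T(m, x) = 24 + 3*m (T(m, x) = (8 + m)*(-1*4 + 7) = (8 + m)*(-4 + 7) = (8 + m)*3 = 24 + 3*m)
b = -72726 (b = (31*(-46))*(24 + 3*9) = -1426*(24 + 27) = -1426*51 = -72726)
1/b = 1/(-72726) = -1/72726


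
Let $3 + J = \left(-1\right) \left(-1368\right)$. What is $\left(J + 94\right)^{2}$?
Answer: $2128681$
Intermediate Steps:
$J = 1365$ ($J = -3 - -1368 = -3 + 1368 = 1365$)
$\left(J + 94\right)^{2} = \left(1365 + 94\right)^{2} = 1459^{2} = 2128681$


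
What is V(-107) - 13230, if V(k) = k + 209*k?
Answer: -35700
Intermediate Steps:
V(k) = 210*k
V(-107) - 13230 = 210*(-107) - 13230 = -22470 - 13230 = -35700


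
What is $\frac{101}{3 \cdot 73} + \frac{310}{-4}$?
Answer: $- \frac{33743}{438} \approx -77.039$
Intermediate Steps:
$\frac{101}{3 \cdot 73} + \frac{310}{-4} = \frac{101}{219} + 310 \left(- \frac{1}{4}\right) = 101 \cdot \frac{1}{219} - \frac{155}{2} = \frac{101}{219} - \frac{155}{2} = - \frac{33743}{438}$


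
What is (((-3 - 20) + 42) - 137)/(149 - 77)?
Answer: -59/36 ≈ -1.6389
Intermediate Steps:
(((-3 - 20) + 42) - 137)/(149 - 77) = ((-23 + 42) - 137)/72 = (19 - 137)*(1/72) = -118*1/72 = -59/36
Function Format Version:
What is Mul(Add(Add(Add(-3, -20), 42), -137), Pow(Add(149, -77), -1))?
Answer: Rational(-59, 36) ≈ -1.6389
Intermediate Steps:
Mul(Add(Add(Add(-3, -20), 42), -137), Pow(Add(149, -77), -1)) = Mul(Add(Add(-23, 42), -137), Pow(72, -1)) = Mul(Add(19, -137), Rational(1, 72)) = Mul(-118, Rational(1, 72)) = Rational(-59, 36)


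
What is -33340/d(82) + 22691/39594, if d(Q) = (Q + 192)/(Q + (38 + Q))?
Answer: -133323351293/5424378 ≈ -24579.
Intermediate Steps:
d(Q) = (192 + Q)/(38 + 2*Q)
-33340/d(82) + 22691/39594 = -33340*2*(19 + 82)/(192 + 82) + 22691/39594 = -33340/((½)*274/101) + 22691*(1/39594) = -33340/((½)*(1/101)*274) + 22691/39594 = -33340/137/101 + 22691/39594 = -33340*101/137 + 22691/39594 = -3367340/137 + 22691/39594 = -133323351293/5424378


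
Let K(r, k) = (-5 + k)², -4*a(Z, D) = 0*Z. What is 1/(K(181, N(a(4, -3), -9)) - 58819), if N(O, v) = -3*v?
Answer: -1/58335 ≈ -1.7142e-5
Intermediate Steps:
a(Z, D) = 0 (a(Z, D) = -0*Z = -¼*0 = 0)
1/(K(181, N(a(4, -3), -9)) - 58819) = 1/((-5 - 3*(-9))² - 58819) = 1/((-5 + 27)² - 58819) = 1/(22² - 58819) = 1/(484 - 58819) = 1/(-58335) = -1/58335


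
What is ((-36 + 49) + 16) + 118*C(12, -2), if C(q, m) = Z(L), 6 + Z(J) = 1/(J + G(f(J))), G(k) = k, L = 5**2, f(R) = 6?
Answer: -20931/31 ≈ -675.19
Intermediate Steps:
L = 25
Z(J) = -6 + 1/(6 + J) (Z(J) = -6 + 1/(J + 6) = -6 + 1/(6 + J))
C(q, m) = -185/31 (C(q, m) = (-35 - 6*25)/(6 + 25) = (-35 - 150)/31 = (1/31)*(-185) = -185/31)
((-36 + 49) + 16) + 118*C(12, -2) = ((-36 + 49) + 16) + 118*(-185/31) = (13 + 16) - 21830/31 = 29 - 21830/31 = -20931/31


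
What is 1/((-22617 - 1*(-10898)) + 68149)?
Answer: 1/56430 ≈ 1.7721e-5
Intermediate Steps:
1/((-22617 - 1*(-10898)) + 68149) = 1/((-22617 + 10898) + 68149) = 1/(-11719 + 68149) = 1/56430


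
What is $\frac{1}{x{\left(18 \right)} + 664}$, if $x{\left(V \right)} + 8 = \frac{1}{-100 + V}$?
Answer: $\frac{82}{53791} \approx 0.0015244$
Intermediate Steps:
$x{\left(V \right)} = -8 + \frac{1}{-100 + V}$
$\frac{1}{x{\left(18 \right)} + 664} = \frac{1}{\frac{801 - 144}{-100 + 18} + 664} = \frac{1}{\frac{801 - 144}{-82} + 664} = \frac{1}{\left(- \frac{1}{82}\right) 657 + 664} = \frac{1}{- \frac{657}{82} + 664} = \frac{1}{\frac{53791}{82}} = \frac{82}{53791}$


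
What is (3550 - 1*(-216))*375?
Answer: 1412250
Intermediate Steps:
(3550 - 1*(-216))*375 = (3550 + 216)*375 = 3766*375 = 1412250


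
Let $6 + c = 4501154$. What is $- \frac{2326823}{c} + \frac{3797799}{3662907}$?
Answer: $\frac{2857173039597}{5495762172412} \approx 0.51989$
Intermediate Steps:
$c = 4501148$ ($c = -6 + 4501154 = 4501148$)
$- \frac{2326823}{c} + \frac{3797799}{3662907} = - \frac{2326823}{4501148} + \frac{3797799}{3662907} = \left(-2326823\right) \frac{1}{4501148} + 3797799 \cdot \frac{1}{3662907} = - \frac{2326823}{4501148} + \frac{1265933}{1220969} = \frac{2857173039597}{5495762172412}$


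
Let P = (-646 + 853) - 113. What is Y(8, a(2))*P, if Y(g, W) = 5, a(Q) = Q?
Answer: 470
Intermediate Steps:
P = 94 (P = 207 - 113 = 94)
Y(8, a(2))*P = 5*94 = 470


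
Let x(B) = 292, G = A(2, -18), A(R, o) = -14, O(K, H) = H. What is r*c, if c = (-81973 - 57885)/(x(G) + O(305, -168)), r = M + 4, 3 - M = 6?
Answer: -69929/62 ≈ -1127.9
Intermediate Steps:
M = -3 (M = 3 - 1*6 = 3 - 6 = -3)
G = -14
r = 1 (r = -3 + 4 = 1)
c = -69929/62 (c = (-81973 - 57885)/(292 - 168) = -139858/124 = -139858*1/124 = -69929/62 ≈ -1127.9)
r*c = 1*(-69929/62) = -69929/62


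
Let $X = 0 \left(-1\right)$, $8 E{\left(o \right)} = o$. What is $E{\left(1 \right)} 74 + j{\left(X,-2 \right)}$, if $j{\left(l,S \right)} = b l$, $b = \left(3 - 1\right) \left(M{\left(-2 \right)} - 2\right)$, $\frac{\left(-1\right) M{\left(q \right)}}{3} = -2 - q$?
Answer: $\frac{37}{4} \approx 9.25$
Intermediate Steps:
$M{\left(q \right)} = 6 + 3 q$ ($M{\left(q \right)} = - 3 \left(-2 - q\right) = 6 + 3 q$)
$E{\left(o \right)} = \frac{o}{8}$
$X = 0$
$b = -4$ ($b = \left(3 - 1\right) \left(\left(6 + 3 \left(-2\right)\right) - 2\right) = 2 \left(\left(6 - 6\right) - 2\right) = 2 \left(0 - 2\right) = 2 \left(-2\right) = -4$)
$j{\left(l,S \right)} = - 4 l$
$E{\left(1 \right)} 74 + j{\left(X,-2 \right)} = \frac{1}{8} \cdot 1 \cdot 74 - 0 = \frac{1}{8} \cdot 74 + 0 = \frac{37}{4} + 0 = \frac{37}{4}$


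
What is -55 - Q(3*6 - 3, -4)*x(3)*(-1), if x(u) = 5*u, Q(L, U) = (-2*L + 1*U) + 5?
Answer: -490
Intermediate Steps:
Q(L, U) = 5 + U - 2*L (Q(L, U) = (-2*L + U) + 5 = (U - 2*L) + 5 = 5 + U - 2*L)
-55 - Q(3*6 - 3, -4)*x(3)*(-1) = -55 - (5 - 4 - 2*(3*6 - 3))*(5*3)*(-1) = -55 - (5 - 4 - 2*(18 - 3))*15*(-1) = -55 - (5 - 4 - 2*15)*15*(-1) = -55 - (5 - 4 - 30)*15*(-1) = -55 - (-29*15)*(-1) = -55 - (-435)*(-1) = -55 - 1*435 = -55 - 435 = -490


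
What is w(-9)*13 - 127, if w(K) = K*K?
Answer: 926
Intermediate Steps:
w(K) = K**2
w(-9)*13 - 127 = (-9)**2*13 - 127 = 81*13 - 127 = 1053 - 127 = 926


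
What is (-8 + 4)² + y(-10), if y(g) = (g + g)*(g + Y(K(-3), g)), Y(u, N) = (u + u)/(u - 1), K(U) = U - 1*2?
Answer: 548/3 ≈ 182.67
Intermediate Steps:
K(U) = -2 + U (K(U) = U - 2 = -2 + U)
Y(u, N) = 2*u/(-1 + u) (Y(u, N) = (2*u)/(-1 + u) = 2*u/(-1 + u))
y(g) = 2*g*(5/3 + g) (y(g) = (g + g)*(g + 2*(-2 - 3)/(-1 + (-2 - 3))) = (2*g)*(g + 2*(-5)/(-1 - 5)) = (2*g)*(g + 2*(-5)/(-6)) = (2*g)*(g + 2*(-5)*(-⅙)) = (2*g)*(g + 5/3) = (2*g)*(5/3 + g) = 2*g*(5/3 + g))
(-8 + 4)² + y(-10) = (-8 + 4)² + (⅔)*(-10)*(5 + 3*(-10)) = (-4)² + (⅔)*(-10)*(5 - 30) = 16 + (⅔)*(-10)*(-25) = 16 + 500/3 = 548/3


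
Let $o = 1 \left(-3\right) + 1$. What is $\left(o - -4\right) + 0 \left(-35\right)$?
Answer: $2$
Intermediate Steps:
$o = -2$ ($o = -3 + 1 = -2$)
$\left(o - -4\right) + 0 \left(-35\right) = \left(-2 - -4\right) + 0 \left(-35\right) = \left(-2 + 4\right) + 0 = 2 + 0 = 2$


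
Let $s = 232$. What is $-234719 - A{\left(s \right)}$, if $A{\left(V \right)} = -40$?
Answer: $-234679$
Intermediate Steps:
$-234719 - A{\left(s \right)} = -234719 - -40 = -234719 + 40 = -234679$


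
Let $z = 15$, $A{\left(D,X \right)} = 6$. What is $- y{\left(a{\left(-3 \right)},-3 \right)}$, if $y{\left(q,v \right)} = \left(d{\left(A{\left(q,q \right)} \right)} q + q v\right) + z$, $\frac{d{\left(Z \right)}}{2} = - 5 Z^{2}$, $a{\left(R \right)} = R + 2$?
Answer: $-378$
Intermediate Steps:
$a{\left(R \right)} = 2 + R$
$d{\left(Z \right)} = - 10 Z^{2}$ ($d{\left(Z \right)} = 2 \left(- 5 Z^{2}\right) = - 10 Z^{2}$)
$y{\left(q,v \right)} = 15 - 360 q + q v$ ($y{\left(q,v \right)} = \left(- 10 \cdot 6^{2} q + q v\right) + 15 = \left(\left(-10\right) 36 q + q v\right) + 15 = \left(- 360 q + q v\right) + 15 = 15 - 360 q + q v$)
$- y{\left(a{\left(-3 \right)},-3 \right)} = - (15 - 360 \left(2 - 3\right) + \left(2 - 3\right) \left(-3\right)) = - (15 - -360 - -3) = - (15 + 360 + 3) = \left(-1\right) 378 = -378$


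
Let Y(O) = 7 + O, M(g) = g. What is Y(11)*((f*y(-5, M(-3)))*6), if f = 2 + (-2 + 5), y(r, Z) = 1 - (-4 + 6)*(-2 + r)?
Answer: 8100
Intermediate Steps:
y(r, Z) = 5 - 2*r (y(r, Z) = 1 - 2*(-2 + r) = 1 - (-4 + 2*r) = 1 + (4 - 2*r) = 5 - 2*r)
f = 5 (f = 2 + 3 = 5)
Y(11)*((f*y(-5, M(-3)))*6) = (7 + 11)*((5*(5 - 2*(-5)))*6) = 18*((5*(5 + 10))*6) = 18*((5*15)*6) = 18*(75*6) = 18*450 = 8100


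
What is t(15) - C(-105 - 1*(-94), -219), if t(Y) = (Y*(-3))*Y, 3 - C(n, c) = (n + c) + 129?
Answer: -779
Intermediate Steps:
C(n, c) = -126 - c - n (C(n, c) = 3 - ((n + c) + 129) = 3 - ((c + n) + 129) = 3 - (129 + c + n) = 3 + (-129 - c - n) = -126 - c - n)
t(Y) = -3*Y² (t(Y) = (-3*Y)*Y = -3*Y²)
t(15) - C(-105 - 1*(-94), -219) = -3*15² - (-126 - 1*(-219) - (-105 - 1*(-94))) = -3*225 - (-126 + 219 - (-105 + 94)) = -675 - (-126 + 219 - 1*(-11)) = -675 - (-126 + 219 + 11) = -675 - 1*104 = -675 - 104 = -779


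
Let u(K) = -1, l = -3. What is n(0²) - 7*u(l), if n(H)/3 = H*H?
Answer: 7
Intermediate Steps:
n(H) = 3*H² (n(H) = 3*(H*H) = 3*H²)
n(0²) - 7*u(l) = 3*(0²)² - 7*(-1) = 3*0² + 7 = 3*0 + 7 = 0 + 7 = 7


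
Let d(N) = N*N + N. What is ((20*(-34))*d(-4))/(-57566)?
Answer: 4080/28783 ≈ 0.14175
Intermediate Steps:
d(N) = N + N**2 (d(N) = N**2 + N = N + N**2)
((20*(-34))*d(-4))/(-57566) = ((20*(-34))*(-4*(1 - 4)))/(-57566) = -(-2720)*(-3)*(-1/57566) = -680*12*(-1/57566) = -8160*(-1/57566) = 4080/28783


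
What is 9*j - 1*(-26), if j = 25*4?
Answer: 926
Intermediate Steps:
j = 100
9*j - 1*(-26) = 9*100 - 1*(-26) = 900 + 26 = 926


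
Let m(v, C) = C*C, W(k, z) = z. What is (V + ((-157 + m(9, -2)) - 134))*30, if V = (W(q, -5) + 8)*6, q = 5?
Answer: -8070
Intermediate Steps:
m(v, C) = C**2
V = 18 (V = (-5 + 8)*6 = 3*6 = 18)
(V + ((-157 + m(9, -2)) - 134))*30 = (18 + ((-157 + (-2)**2) - 134))*30 = (18 + ((-157 + 4) - 134))*30 = (18 + (-153 - 134))*30 = (18 - 287)*30 = -269*30 = -8070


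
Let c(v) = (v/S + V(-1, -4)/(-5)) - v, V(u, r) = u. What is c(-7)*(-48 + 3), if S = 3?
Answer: -219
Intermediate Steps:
c(v) = ⅕ - 2*v/3 (c(v) = (v/3 - 1/(-5)) - v = (v*(⅓) - 1*(-⅕)) - v = (v/3 + ⅕) - v = (⅕ + v/3) - v = ⅕ - 2*v/3)
c(-7)*(-48 + 3) = (⅕ - ⅔*(-7))*(-48 + 3) = (⅕ + 14/3)*(-45) = (73/15)*(-45) = -219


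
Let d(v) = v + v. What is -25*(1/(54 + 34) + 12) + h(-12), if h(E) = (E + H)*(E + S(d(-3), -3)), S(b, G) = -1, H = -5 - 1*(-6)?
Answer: -13841/88 ≈ -157.28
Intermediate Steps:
d(v) = 2*v
H = 1 (H = -5 + 6 = 1)
h(E) = (1 + E)*(-1 + E) (h(E) = (E + 1)*(E - 1) = (1 + E)*(-1 + E))
-25*(1/(54 + 34) + 12) + h(-12) = -25*(1/(54 + 34) + 12) + (-1 + (-12)**2) = -25*(1/88 + 12) + (-1 + 144) = -25*(1/88 + 12) + 143 = -25*1057/88 + 143 = -26425/88 + 143 = -13841/88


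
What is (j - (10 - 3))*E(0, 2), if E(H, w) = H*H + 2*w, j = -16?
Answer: -92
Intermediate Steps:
E(H, w) = H**2 + 2*w
(j - (10 - 3))*E(0, 2) = (-16 - (10 - 3))*(0**2 + 2*2) = (-16 - 1*7)*(0 + 4) = (-16 - 7)*4 = -23*4 = -92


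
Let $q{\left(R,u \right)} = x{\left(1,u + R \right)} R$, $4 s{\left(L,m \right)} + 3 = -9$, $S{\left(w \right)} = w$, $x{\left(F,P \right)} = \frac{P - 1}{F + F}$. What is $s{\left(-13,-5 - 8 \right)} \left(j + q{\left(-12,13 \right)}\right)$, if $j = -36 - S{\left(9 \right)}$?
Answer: $135$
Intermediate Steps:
$x{\left(F,P \right)} = \frac{-1 + P}{2 F}$
$s{\left(L,m \right)} = -3$ ($s{\left(L,m \right)} = - \frac{3}{4} + \frac{1}{4} \left(-9\right) = - \frac{3}{4} - \frac{9}{4} = -3$)
$q{\left(R,u \right)} = R \left(- \frac{1}{2} + \frac{R}{2} + \frac{u}{2}\right)$ ($q{\left(R,u \right)} = \frac{-1 + \left(u + R\right)}{2 \cdot 1} R = \frac{1}{2} \cdot 1 \left(-1 + \left(R + u\right)\right) R = \frac{1}{2} \cdot 1 \left(-1 + R + u\right) R = \left(- \frac{1}{2} + \frac{R}{2} + \frac{u}{2}\right) R = R \left(- \frac{1}{2} + \frac{R}{2} + \frac{u}{2}\right)$)
$j = -45$ ($j = -36 - 9 = -45$)
$s{\left(-13,-5 - 8 \right)} \left(j + q{\left(-12,13 \right)}\right) = - 3 \left(-45 + \frac{1}{2} \left(-12\right) \left(-1 - 12 + 13\right)\right) = - 3 \left(-45 + \frac{1}{2} \left(-12\right) 0\right) = - 3 \left(-45 + 0\right) = \left(-3\right) \left(-45\right) = 135$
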